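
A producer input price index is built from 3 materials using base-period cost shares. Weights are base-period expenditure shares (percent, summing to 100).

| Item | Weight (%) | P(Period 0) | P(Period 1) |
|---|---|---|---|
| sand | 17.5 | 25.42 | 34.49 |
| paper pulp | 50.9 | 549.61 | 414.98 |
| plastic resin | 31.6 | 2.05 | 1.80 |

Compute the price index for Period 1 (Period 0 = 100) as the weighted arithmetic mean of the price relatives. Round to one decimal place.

89.9

sand: 17.5 × (34.49/25.42) = 17.5 × 1.356806 = 23.7441
paper pulp: 50.9 × (414.98/549.61) = 50.9 × 0.755044 = 38.4318
plastic resin: 31.6 × (1.80/2.05) = 31.6 × 0.878049 = 27.7463
Index = Σ wᵢ·(p₁ᵢ/p₀ᵢ) = 23.7441 + 38.4318 + 27.7463 = 89.9222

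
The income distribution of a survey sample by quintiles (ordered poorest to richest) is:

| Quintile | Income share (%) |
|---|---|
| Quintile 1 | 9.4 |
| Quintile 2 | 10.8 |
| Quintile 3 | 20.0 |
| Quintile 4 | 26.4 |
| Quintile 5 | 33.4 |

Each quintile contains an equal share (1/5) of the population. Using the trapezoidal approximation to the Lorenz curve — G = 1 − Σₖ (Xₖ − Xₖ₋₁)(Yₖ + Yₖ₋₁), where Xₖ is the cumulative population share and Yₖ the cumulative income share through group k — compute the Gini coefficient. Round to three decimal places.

0.254

Cumulative income shares Yₖ: 0.0940, 0.2020, 0.4020, 0.6660, 1.0000
Σ (Xₖ−Xₖ₋₁)(Yₖ+Yₖ₋₁) = (1/5)(0.0940+0.0000) + (1/5)(0.2020+0.0940) + (1/5)(0.4020+0.2020) + (1/5)(0.6660+0.4020) + (1/5)(1.0000+0.6660)
  = 0.0188 + 0.0592 + 0.1208 + 0.2136 + 0.3332 = 0.7456
G = 1 − 0.7456 = 0.2544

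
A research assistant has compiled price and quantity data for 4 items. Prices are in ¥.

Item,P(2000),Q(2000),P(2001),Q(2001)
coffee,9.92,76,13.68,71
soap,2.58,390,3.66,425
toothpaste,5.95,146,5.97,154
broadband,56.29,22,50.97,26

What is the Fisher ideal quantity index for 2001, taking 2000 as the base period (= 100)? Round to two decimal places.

Laspeyres component (base-period weights):
ΣP(2000)Q(2001) = 9.92×71 + 2.58×425 + 5.95×154 + 56.29×26 = 704.32 + 1096.5 + 916.3 + 1463.54 = 4180.66
ΣP(2000)Q(2000) = 9.92×76 + 2.58×390 + 5.95×146 + 56.29×22 = 753.92 + 1006.2 + 868.7 + 1238.38 = 3867.2
L = 4180.66 / 3867.2 × 100 = 108.1056
Paasche component (current-period weights):
ΣP(2001)Q(2001) = 13.68×71 + 3.66×425 + 5.97×154 + 50.97×26 = 971.28 + 1555.5 + 919.38 + 1325.22 = 4771.38
ΣP(2001)Q(2000) = 13.68×76 + 3.66×390 + 5.97×146 + 50.97×22 = 1039.68 + 1427.4 + 871.62 + 1121.34 = 4460.04
P = 4771.38 / 4460.04 × 100 = 106.9807
Fisher = √(L × P) = √(108.1056 × 106.9807) = 107.5417

107.54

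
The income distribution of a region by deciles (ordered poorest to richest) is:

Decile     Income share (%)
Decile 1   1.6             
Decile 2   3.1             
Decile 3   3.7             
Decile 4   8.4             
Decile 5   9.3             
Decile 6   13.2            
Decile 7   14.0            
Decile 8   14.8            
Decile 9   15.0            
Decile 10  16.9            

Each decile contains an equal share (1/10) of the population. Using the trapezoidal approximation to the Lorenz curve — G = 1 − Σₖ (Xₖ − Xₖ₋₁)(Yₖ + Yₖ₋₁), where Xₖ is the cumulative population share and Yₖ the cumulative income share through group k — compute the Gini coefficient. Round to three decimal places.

0.297

Cumulative income shares Yₖ: 0.0160, 0.0470, 0.0840, 0.1680, 0.2610, 0.3930, 0.5330, 0.6810, 0.8310, 1.0000
Σ (Xₖ−Xₖ₋₁)(Yₖ+Yₖ₋₁) = (1/10)(0.0160+0.0000) + (1/10)(0.0470+0.0160) + (1/10)(0.0840+0.0470) + (1/10)(0.1680+0.0840) + (1/10)(0.2610+0.1680) + (1/10)(0.3930+0.2610) + (1/10)(0.5330+0.3930) + (1/10)(0.6810+0.5330) + (1/10)(0.8310+0.6810) + (1/10)(1.0000+0.8310)
  = 0.0016 + 0.0063 + 0.0131 + 0.0252 + 0.0429 + 0.0654 + 0.0926 + 0.1214 + 0.1512 + 0.1831 = 0.7028
G = 1 − 0.7028 = 0.2972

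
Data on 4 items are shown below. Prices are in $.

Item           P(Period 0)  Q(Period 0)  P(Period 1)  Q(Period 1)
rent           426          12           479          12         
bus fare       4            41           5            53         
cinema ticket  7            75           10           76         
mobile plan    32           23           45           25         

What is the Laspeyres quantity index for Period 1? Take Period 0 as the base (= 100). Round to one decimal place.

101.8

Laspeyres quantity index uses base-period prices as weights.
ΣP(Period 0)·Q(Period 1) = 426×12 + 4×53 + 7×76 + 32×25 = 5112 + 212 + 532 + 800 = 6656
ΣP(Period 0)·Q(Period 0) = 426×12 + 4×41 + 7×75 + 32×23 = 5112 + 164 + 525 + 736 = 6537
Index = 6656 / 6537 × 100 = 101.8204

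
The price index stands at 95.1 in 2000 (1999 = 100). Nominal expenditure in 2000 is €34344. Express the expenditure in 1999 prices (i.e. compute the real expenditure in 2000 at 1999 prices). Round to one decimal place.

Real = Nominal ÷ (Index/100) = 34344 ÷ (95.1/100)
     = 34344 ÷ 0.951 = 36113.5647

36113.6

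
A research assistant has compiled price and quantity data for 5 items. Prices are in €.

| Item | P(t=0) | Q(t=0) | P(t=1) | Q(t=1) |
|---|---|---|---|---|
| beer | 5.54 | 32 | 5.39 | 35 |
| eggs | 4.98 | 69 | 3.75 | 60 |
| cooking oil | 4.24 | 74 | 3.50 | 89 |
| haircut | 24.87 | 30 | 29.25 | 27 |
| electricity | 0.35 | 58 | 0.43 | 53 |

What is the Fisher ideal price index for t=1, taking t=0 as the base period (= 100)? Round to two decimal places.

Laspeyres component (base-period weights):
ΣP(t=1)Q(t=0) = 5.39×32 + 3.75×69 + 3.50×74 + 29.25×30 + 0.43×58 = 172.48 + 258.75 + 259 + 877.5 + 24.94 = 1592.67
ΣP(t=0)Q(t=0) = 5.54×32 + 4.98×69 + 4.24×74 + 24.87×30 + 0.35×58 = 177.28 + 343.62 + 313.76 + 746.1 + 20.3 = 1601.06
L = 1592.67 / 1601.06 × 100 = 99.4760
Paasche component (current-period weights):
ΣP(t=1)Q(t=1) = 5.39×35 + 3.75×60 + 3.50×89 + 29.25×27 + 0.43×53 = 188.65 + 225 + 311.5 + 789.75 + 22.79 = 1537.69
ΣP(t=0)Q(t=1) = 5.54×35 + 4.98×60 + 4.24×89 + 24.87×27 + 0.35×53 = 193.9 + 298.8 + 377.36 + 671.49 + 18.55 = 1560.1
P = 1537.69 / 1560.1 × 100 = 98.5636
Fisher = √(L × P) = √(99.4760 × 98.5636) = 99.0187

99.02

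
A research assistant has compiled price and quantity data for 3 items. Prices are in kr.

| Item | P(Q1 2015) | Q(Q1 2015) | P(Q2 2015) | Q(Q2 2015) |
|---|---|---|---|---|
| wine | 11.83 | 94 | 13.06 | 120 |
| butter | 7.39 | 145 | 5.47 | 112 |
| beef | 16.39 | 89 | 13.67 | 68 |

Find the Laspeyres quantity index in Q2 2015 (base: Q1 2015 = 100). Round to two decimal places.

Laspeyres quantity index uses base-period prices as weights.
ΣP(Q1 2015)·Q(Q2 2015) = 11.83×120 + 7.39×112 + 16.39×68 = 1419.6 + 827.68 + 1114.52 = 3361.8
ΣP(Q1 2015)·Q(Q1 2015) = 11.83×94 + 7.39×145 + 16.39×89 = 1112.02 + 1071.55 + 1458.71 = 3642.28
Index = 3361.8 / 3642.28 × 100 = 92.2993

92.30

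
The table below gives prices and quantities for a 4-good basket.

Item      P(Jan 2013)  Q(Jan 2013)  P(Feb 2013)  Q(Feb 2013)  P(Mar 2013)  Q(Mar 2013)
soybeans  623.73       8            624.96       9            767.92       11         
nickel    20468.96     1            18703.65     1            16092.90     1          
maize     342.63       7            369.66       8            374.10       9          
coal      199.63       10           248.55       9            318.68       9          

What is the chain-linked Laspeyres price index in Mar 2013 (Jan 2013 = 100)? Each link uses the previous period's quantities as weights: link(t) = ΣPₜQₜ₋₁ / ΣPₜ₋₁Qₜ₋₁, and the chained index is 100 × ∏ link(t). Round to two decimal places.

Link Jan 2013→Feb 2013:
ΣP(Feb 2013)Q(Jan 2013) = 624.96×8 + 18703.65×1 + 369.66×7 + 248.55×10 = 4999.68 + 18703.65 + 2587.62 + 2485.5 = 28776.45
ΣP(Jan 2013)Q(Jan 2013) = 623.73×8 + 20468.96×1 + 342.63×7 + 199.63×10 = 4989.84 + 20468.96 + 2398.41 + 1996.3 = 29853.51
link = 28776.45/29853.51 = 0.963922
Link Feb 2013→Mar 2013:
ΣP(Mar 2013)Q(Feb 2013) = 767.92×9 + 16092.90×1 + 374.10×8 + 318.68×9 = 6911.28 + 16092.9 + 2992.8 + 2868.12 = 28865.1
ΣP(Feb 2013)Q(Feb 2013) = 624.96×9 + 18703.65×1 + 369.66×8 + 248.55×9 = 5624.64 + 18703.65 + 2957.28 + 2236.95 = 29522.52
link = 28865.1/29522.52 = 0.977732
Chained index = 100 × 0.963922 × 0.977732 = 94.2457

94.25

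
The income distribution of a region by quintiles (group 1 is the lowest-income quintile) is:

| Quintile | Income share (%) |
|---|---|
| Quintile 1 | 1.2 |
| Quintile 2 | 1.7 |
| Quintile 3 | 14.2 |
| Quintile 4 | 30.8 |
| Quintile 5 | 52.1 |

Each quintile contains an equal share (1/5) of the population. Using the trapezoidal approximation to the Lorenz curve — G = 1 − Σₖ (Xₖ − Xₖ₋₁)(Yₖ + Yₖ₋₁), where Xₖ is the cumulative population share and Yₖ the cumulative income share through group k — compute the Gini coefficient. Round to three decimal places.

0.524

Cumulative income shares Yₖ: 0.0120, 0.0290, 0.1710, 0.4790, 1.0000
Σ (Xₖ−Xₖ₋₁)(Yₖ+Yₖ₋₁) = (1/5)(0.0120+0.0000) + (1/5)(0.0290+0.0120) + (1/5)(0.1710+0.0290) + (1/5)(0.4790+0.1710) + (1/5)(1.0000+0.4790)
  = 0.0024 + 0.0082 + 0.0400 + 0.1300 + 0.2958 = 0.4764
G = 1 − 0.4764 = 0.5236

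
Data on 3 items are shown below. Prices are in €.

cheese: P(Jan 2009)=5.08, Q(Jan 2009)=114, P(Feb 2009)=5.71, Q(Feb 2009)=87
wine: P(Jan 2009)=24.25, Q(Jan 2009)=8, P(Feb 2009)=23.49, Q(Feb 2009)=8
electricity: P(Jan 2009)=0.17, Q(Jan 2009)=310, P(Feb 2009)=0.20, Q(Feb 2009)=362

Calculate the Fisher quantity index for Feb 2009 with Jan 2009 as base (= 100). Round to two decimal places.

Laspeyres component (base-period weights):
ΣP(Jan 2009)Q(Feb 2009) = 5.08×87 + 24.25×8 + 0.17×362 = 441.96 + 194 + 61.54 = 697.5
ΣP(Jan 2009)Q(Jan 2009) = 5.08×114 + 24.25×8 + 0.17×310 = 579.12 + 194 + 52.7 = 825.82
L = 697.5 / 825.82 × 100 = 84.4615
Paasche component (current-period weights):
ΣP(Feb 2009)Q(Feb 2009) = 5.71×87 + 23.49×8 + 0.20×362 = 496.77 + 187.92 + 72.4 = 757.09
ΣP(Feb 2009)Q(Jan 2009) = 5.71×114 + 23.49×8 + 0.20×310 = 650.94 + 187.92 + 62 = 900.86
P = 757.09 / 900.86 × 100 = 84.0408
Fisher = √(L × P) = √(84.4615 × 84.0408) = 84.2509

84.25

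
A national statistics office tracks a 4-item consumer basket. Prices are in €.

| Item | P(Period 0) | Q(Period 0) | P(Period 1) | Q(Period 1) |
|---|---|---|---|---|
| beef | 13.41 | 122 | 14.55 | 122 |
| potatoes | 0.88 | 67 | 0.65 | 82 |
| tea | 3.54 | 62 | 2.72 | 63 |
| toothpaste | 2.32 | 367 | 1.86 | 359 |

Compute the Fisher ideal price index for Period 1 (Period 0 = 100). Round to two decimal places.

96.52

Laspeyres component (base-period weights):
ΣP(Period 1)Q(Period 0) = 14.55×122 + 0.65×67 + 2.72×62 + 1.86×367 = 1775.1 + 43.55 + 168.64 + 682.62 = 2669.91
ΣP(Period 0)Q(Period 0) = 13.41×122 + 0.88×67 + 3.54×62 + 2.32×367 = 1636.02 + 58.96 + 219.48 + 851.44 = 2765.9
L = 2669.91 / 2765.9 × 100 = 96.5295
Paasche component (current-period weights):
ΣP(Period 1)Q(Period 1) = 14.55×122 + 0.65×82 + 2.72×63 + 1.86×359 = 1775.1 + 53.3 + 171.36 + 667.74 = 2667.5
ΣP(Period 0)Q(Period 1) = 13.41×122 + 0.88×82 + 3.54×63 + 2.32×359 = 1636.02 + 72.16 + 223.02 + 832.88 = 2764.08
P = 2667.5 / 2764.08 × 100 = 96.5059
Fisher = √(L × P) = √(96.5295 × 96.5059) = 96.5177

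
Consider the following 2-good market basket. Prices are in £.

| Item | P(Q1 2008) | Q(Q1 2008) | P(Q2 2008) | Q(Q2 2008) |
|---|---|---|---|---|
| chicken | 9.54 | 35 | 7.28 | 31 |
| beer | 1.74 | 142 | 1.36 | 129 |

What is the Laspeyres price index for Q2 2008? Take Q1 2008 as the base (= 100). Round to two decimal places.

Laspeyres price index uses base-period quantities as weights.
ΣP(Q2 2008)·Q(Q1 2008) = 7.28×35 + 1.36×142 = 254.8 + 193.12 = 447.92
ΣP(Q1 2008)·Q(Q1 2008) = 9.54×35 + 1.74×142 = 333.9 + 247.08 = 580.98
Index = 447.92 / 580.98 × 100 = 77.0973

77.10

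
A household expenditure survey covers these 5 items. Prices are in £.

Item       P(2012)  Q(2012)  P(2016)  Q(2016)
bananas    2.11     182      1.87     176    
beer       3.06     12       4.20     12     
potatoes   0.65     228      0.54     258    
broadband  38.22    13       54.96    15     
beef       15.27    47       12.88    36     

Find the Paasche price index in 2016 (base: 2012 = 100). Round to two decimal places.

106.36

Paasche price index uses current-period quantities as weights.
ΣP(2016)·Q(2016) = 1.87×176 + 4.20×12 + 0.54×258 + 54.96×15 + 12.88×36 = 329.12 + 50.4 + 139.32 + 824.4 + 463.68 = 1806.92
ΣP(2012)·Q(2016) = 2.11×176 + 3.06×12 + 0.65×258 + 38.22×15 + 15.27×36 = 371.36 + 36.72 + 167.7 + 573.3 + 549.72 = 1698.8
Index = 1806.92 / 1698.8 × 100 = 106.3645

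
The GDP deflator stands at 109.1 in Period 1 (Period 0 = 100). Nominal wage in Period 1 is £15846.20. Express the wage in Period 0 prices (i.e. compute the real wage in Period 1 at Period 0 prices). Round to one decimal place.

Real = Nominal ÷ (Index/100) = 15846.20 ÷ (109.1/100)
     = 15846.20 ÷ 1.091 = 14524.4730

14524.5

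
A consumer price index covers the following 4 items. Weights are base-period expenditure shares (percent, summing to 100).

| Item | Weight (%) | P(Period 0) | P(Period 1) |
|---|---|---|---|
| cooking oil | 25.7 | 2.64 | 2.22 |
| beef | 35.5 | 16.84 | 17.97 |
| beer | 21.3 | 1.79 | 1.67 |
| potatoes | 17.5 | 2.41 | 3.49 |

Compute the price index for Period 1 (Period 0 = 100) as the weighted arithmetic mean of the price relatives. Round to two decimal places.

cooking oil: 25.7 × (2.22/2.64) = 25.7 × 0.840909 = 21.6114
beef: 35.5 × (17.97/16.84) = 35.5 × 1.067102 = 37.8821
beer: 21.3 × (1.67/1.79) = 21.3 × 0.932961 = 19.8721
potatoes: 17.5 × (3.49/2.41) = 17.5 × 1.448133 = 25.3423
Index = Σ wᵢ·(p₁ᵢ/p₀ᵢ) = 21.6114 + 37.8821 + 19.8721 + 25.3423 = 104.7079

104.71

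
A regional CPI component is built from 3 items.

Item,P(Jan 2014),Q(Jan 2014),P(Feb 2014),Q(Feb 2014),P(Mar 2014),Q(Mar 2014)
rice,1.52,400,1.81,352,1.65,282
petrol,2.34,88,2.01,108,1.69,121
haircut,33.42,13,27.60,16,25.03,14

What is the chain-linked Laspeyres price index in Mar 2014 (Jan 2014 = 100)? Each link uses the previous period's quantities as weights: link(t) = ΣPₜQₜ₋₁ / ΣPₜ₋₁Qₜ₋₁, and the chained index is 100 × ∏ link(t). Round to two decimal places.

Link Jan 2014→Feb 2014:
ΣP(Feb 2014)Q(Jan 2014) = 1.81×400 + 2.01×88 + 27.60×13 = 724 + 176.88 + 358.8 = 1259.68
ΣP(Jan 2014)Q(Jan 2014) = 1.52×400 + 2.34×88 + 33.42×13 = 608 + 205.92 + 434.46 = 1248.38
link = 1259.68/1248.38 = 1.009052
Link Feb 2014→Mar 2014:
ΣP(Mar 2014)Q(Feb 2014) = 1.65×352 + 1.69×108 + 25.03×16 = 580.8 + 182.52 + 400.48 = 1163.8
ΣP(Feb 2014)Q(Feb 2014) = 1.81×352 + 2.01×108 + 27.60×16 = 637.12 + 217.08 + 441.6 = 1295.8
link = 1163.8/1295.8 = 0.898132
Chained index = 100 × 1.009052 × 0.898132 = 90.6262

90.63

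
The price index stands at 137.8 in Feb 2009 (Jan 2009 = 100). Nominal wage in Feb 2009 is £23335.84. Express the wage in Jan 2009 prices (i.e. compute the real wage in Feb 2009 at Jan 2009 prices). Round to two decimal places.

Real = Nominal ÷ (Index/100) = 23335.84 ÷ (137.8/100)
     = 23335.84 ÷ 1.378 = 16934.5718

16934.57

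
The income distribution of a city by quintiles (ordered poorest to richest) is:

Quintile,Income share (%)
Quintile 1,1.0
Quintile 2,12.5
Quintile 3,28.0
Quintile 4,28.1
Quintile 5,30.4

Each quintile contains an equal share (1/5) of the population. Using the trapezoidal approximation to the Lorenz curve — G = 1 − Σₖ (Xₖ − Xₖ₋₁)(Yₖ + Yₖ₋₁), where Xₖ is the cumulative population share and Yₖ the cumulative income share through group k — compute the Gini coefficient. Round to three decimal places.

0.298

Cumulative income shares Yₖ: 0.0100, 0.1350, 0.4150, 0.6960, 1.0000
Σ (Xₖ−Xₖ₋₁)(Yₖ+Yₖ₋₁) = (1/5)(0.0100+0.0000) + (1/5)(0.1350+0.0100) + (1/5)(0.4150+0.1350) + (1/5)(0.6960+0.4150) + (1/5)(1.0000+0.6960)
  = 0.0020 + 0.0290 + 0.1100 + 0.2222 + 0.3392 = 0.7024
G = 1 − 0.7024 = 0.2976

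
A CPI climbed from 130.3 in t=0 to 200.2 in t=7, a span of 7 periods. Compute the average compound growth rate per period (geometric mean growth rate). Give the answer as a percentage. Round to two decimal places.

Growth factor = (200.2/130.3)^(1/7) = (1.536454)^(1/7) = 1.063275
Growth rate = 1.063275 − 1 = 0.063275 = 6.3275%

6.33%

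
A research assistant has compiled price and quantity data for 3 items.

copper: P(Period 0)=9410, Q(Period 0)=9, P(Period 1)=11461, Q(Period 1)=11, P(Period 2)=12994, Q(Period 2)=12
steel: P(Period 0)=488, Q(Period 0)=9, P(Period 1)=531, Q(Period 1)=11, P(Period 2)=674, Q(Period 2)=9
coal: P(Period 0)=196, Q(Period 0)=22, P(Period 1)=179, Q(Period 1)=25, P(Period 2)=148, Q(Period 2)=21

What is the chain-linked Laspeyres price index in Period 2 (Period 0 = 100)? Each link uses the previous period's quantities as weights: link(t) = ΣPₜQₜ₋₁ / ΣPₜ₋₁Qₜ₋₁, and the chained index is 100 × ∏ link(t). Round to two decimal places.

135.29

Link Period 0→Period 1:
ΣP(Period 1)Q(Period 0) = 11461×9 + 531×9 + 179×22 = 103149 + 4779 + 3938 = 111866
ΣP(Period 0)Q(Period 0) = 9410×9 + 488×9 + 196×22 = 84690 + 4392 + 4312 = 93394
link = 111866/93394 = 1.197786
Link Period 1→Period 2:
ΣP(Period 2)Q(Period 1) = 12994×11 + 674×11 + 148×25 = 142934 + 7414 + 3700 = 154048
ΣP(Period 1)Q(Period 1) = 11461×11 + 531×11 + 179×25 = 126071 + 5841 + 4475 = 136387
link = 154048/136387 = 1.129492
Chained index = 100 × 1.197786 × 1.129492 = 135.2889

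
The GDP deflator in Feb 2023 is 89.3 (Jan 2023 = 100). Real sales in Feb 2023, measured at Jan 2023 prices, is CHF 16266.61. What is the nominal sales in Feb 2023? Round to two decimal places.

14526.08

Nominal = Real × (Index/100) = 16266.61 × (89.3/100)
        = 16266.61 × 0.893 = 14526.0827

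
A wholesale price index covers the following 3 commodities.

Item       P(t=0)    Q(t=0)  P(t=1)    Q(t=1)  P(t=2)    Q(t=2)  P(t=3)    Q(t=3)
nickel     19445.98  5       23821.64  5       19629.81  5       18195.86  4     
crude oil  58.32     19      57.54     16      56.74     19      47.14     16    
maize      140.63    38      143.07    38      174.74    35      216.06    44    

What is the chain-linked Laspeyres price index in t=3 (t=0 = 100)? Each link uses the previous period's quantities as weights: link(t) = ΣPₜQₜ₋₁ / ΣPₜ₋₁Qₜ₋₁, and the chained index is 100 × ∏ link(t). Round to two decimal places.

96.36

Link t=0→t=1:
ΣP(t=1)Q(t=0) = 23821.64×5 + 57.54×19 + 143.07×38 = 119108.2 + 1093.26 + 5436.66 = 125638.12
ΣP(t=0)Q(t=0) = 19445.98×5 + 58.32×19 + 140.63×38 = 97229.9 + 1108.08 + 5343.94 = 103681.92
link = 125638.12/103681.92 = 1.211765
Link t=1→t=2:
ΣP(t=2)Q(t=1) = 19629.81×5 + 56.74×16 + 174.74×38 = 98149.05 + 907.84 + 6640.12 = 105697.01
ΣP(t=1)Q(t=1) = 23821.64×5 + 57.54×16 + 143.07×38 = 119108.2 + 920.64 + 5436.66 = 125465.5
link = 105697.01/125465.5 = 0.842439
Link t=2→t=3:
ΣP(t=3)Q(t=2) = 18195.86×5 + 47.14×19 + 216.06×35 = 90979.3 + 895.66 + 7562.1 = 99437.06
ΣP(t=2)Q(t=2) = 19629.81×5 + 56.74×19 + 174.74×35 = 98149.05 + 1078.06 + 6115.9 = 105343.01
link = 99437.06/105343.01 = 0.943936
Chained index = 100 × 1.211765 × 0.842439 × 0.943936 = 96.3606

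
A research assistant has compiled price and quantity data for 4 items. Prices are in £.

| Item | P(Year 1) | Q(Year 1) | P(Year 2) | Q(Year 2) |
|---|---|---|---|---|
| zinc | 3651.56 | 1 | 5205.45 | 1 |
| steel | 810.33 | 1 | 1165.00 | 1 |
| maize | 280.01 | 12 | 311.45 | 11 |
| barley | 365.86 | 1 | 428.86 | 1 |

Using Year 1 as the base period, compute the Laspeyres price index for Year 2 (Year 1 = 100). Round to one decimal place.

128.7

Laspeyres price index uses base-period quantities as weights.
ΣP(Year 2)·Q(Year 1) = 5205.45×1 + 1165.00×1 + 311.45×12 + 428.86×1 = 5205.45 + 1165 + 3737.4 + 428.86 = 10536.71
ΣP(Year 1)·Q(Year 1) = 3651.56×1 + 810.33×1 + 280.01×12 + 365.86×1 = 3651.56 + 810.33 + 3360.12 + 365.86 = 8187.87
Index = 10536.71 / 8187.87 × 100 = 128.6868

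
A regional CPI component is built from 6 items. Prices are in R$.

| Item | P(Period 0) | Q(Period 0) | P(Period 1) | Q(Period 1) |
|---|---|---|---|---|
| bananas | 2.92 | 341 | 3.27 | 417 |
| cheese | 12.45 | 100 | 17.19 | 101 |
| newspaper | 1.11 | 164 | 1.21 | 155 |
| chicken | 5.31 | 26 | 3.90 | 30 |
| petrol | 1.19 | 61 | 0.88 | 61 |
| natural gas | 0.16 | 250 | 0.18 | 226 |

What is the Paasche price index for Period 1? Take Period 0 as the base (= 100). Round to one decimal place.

120.0

Paasche price index uses current-period quantities as weights.
ΣP(Period 1)·Q(Period 1) = 3.27×417 + 17.19×101 + 1.21×155 + 3.90×30 + 0.88×61 + 0.18×226 = 1363.59 + 1736.19 + 187.55 + 117 + 53.68 + 40.68 = 3498.69
ΣP(Period 0)·Q(Period 1) = 2.92×417 + 12.45×101 + 1.11×155 + 5.31×30 + 1.19×61 + 0.16×226 = 1217.64 + 1257.45 + 172.05 + 159.3 + 72.59 + 36.16 = 2915.19
Index = 3498.69 / 2915.19 × 100 = 120.0158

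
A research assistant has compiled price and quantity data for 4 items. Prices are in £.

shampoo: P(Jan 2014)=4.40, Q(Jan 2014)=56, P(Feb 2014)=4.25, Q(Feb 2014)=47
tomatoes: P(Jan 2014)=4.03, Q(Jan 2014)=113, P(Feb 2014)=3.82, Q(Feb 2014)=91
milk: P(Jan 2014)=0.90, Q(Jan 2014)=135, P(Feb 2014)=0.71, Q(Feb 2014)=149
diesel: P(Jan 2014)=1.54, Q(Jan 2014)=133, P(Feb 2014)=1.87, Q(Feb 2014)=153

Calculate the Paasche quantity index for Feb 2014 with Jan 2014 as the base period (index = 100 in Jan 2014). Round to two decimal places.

Paasche quantity index uses current-period prices as weights.
ΣP(Feb 2014)·Q(Feb 2014) = 4.25×47 + 3.82×91 + 0.71×149 + 1.87×153 = 199.75 + 347.62 + 105.79 + 286.11 = 939.27
ΣP(Feb 2014)·Q(Jan 2014) = 4.25×56 + 3.82×113 + 0.71×135 + 1.87×133 = 238 + 431.66 + 95.85 + 248.71 = 1014.22
Index = 939.27 / 1014.22 × 100 = 92.6101

92.61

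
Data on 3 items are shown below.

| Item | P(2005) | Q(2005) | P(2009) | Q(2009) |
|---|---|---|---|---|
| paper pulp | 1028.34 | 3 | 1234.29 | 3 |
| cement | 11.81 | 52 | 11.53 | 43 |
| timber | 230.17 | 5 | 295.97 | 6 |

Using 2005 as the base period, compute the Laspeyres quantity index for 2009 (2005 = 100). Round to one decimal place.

Laspeyres quantity index uses base-period prices as weights.
ΣP(2005)·Q(2009) = 1028.34×3 + 11.81×43 + 230.17×6 = 3085.02 + 507.83 + 1381.02 = 4973.87
ΣP(2005)·Q(2005) = 1028.34×3 + 11.81×52 + 230.17×5 = 3085.02 + 614.12 + 1150.85 = 4849.99
Index = 4973.87 / 4849.99 × 100 = 102.5542

102.6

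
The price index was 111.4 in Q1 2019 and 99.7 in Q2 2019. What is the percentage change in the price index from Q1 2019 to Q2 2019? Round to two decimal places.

Change = (99.7 − 111.4) / 111.4 × 100
       = -11.7 / 111.4 × 100 = -10.5027%

-10.50%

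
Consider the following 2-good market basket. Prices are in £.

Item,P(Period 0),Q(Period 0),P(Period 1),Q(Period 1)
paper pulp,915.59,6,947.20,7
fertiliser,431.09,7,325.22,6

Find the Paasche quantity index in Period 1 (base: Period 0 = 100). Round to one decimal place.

Paasche quantity index uses current-period prices as weights.
ΣP(Period 1)·Q(Period 1) = 947.20×7 + 325.22×6 = 6630.4 + 1951.32 = 8581.72
ΣP(Period 1)·Q(Period 0) = 947.20×6 + 325.22×7 = 5683.2 + 2276.54 = 7959.74
Index = 8581.72 / 7959.74 × 100 = 107.8141

107.8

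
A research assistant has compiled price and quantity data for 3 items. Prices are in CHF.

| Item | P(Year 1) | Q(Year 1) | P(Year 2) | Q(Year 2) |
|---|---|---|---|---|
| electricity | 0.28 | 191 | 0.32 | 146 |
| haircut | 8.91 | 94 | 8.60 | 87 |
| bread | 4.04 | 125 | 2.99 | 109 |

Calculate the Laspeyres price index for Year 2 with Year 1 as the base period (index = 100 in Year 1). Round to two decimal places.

89.06

Laspeyres price index uses base-period quantities as weights.
ΣP(Year 2)·Q(Year 1) = 0.32×191 + 8.60×94 + 2.99×125 = 61.12 + 808.4 + 373.75 = 1243.27
ΣP(Year 1)·Q(Year 1) = 0.28×191 + 8.91×94 + 4.04×125 = 53.48 + 837.54 + 505 = 1396.02
Index = 1243.27 / 1396.02 × 100 = 89.0582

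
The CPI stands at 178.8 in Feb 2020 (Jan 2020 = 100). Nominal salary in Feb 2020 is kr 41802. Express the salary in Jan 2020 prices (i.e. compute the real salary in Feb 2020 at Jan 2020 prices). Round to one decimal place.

Real = Nominal ÷ (Index/100) = 41802 ÷ (178.8/100)
     = 41802 ÷ 1.788 = 23379.1946

23379.2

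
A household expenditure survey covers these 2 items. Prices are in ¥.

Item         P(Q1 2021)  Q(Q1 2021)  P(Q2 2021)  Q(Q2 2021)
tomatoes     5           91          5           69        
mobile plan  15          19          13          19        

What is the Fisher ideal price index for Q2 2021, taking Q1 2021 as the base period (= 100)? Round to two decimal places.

94.42

Laspeyres component (base-period weights):
ΣP(Q2 2021)Q(Q1 2021) = 5×91 + 13×19 = 455 + 247 = 702
ΣP(Q1 2021)Q(Q1 2021) = 5×91 + 15×19 = 455 + 285 = 740
L = 702 / 740 × 100 = 94.8649
Paasche component (current-period weights):
ΣP(Q2 2021)Q(Q2 2021) = 5×69 + 13×19 = 345 + 247 = 592
ΣP(Q1 2021)Q(Q2 2021) = 5×69 + 15×19 = 345 + 285 = 630
P = 592 / 630 × 100 = 93.9683
Fisher = √(L × P) = √(94.8649 × 93.9683) = 94.4155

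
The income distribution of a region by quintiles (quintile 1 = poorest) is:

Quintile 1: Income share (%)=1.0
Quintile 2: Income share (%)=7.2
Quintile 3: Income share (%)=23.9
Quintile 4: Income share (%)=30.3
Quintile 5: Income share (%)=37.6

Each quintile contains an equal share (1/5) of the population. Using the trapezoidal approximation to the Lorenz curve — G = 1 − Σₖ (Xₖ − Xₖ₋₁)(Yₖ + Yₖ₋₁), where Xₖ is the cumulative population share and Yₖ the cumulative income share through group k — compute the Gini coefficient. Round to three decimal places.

Cumulative income shares Yₖ: 0.0100, 0.0820, 0.3210, 0.6240, 1.0000
Σ (Xₖ−Xₖ₋₁)(Yₖ+Yₖ₋₁) = (1/5)(0.0100+0.0000) + (1/5)(0.0820+0.0100) + (1/5)(0.3210+0.0820) + (1/5)(0.6240+0.3210) + (1/5)(1.0000+0.6240)
  = 0.0020 + 0.0184 + 0.0806 + 0.1890 + 0.3248 = 0.6148
G = 1 − 0.6148 = 0.3852

0.385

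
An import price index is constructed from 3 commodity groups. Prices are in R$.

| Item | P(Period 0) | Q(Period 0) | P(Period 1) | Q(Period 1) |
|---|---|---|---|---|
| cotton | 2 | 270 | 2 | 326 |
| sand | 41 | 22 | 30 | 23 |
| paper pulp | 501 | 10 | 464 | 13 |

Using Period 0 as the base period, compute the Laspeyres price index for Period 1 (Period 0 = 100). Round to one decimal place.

Laspeyres price index uses base-period quantities as weights.
ΣP(Period 1)·Q(Period 0) = 2×270 + 30×22 + 464×10 = 540 + 660 + 4640 = 5840
ΣP(Period 0)·Q(Period 0) = 2×270 + 41×22 + 501×10 = 540 + 902 + 5010 = 6452
Index = 5840 / 6452 × 100 = 90.5146

90.5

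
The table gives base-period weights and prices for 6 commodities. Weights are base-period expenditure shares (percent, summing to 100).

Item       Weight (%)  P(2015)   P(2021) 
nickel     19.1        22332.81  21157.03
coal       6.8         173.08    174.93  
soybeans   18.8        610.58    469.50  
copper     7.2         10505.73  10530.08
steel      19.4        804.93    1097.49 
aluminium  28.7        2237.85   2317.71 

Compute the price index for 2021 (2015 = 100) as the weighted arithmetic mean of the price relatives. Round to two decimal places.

102.82

nickel: 19.1 × (21157.03/22332.81) = 19.1 × 0.947352 = 18.0944
coal: 6.8 × (174.93/173.08) = 6.8 × 1.010689 = 6.8727
soybeans: 18.8 × (469.50/610.58) = 18.8 × 0.768941 = 14.4561
copper: 7.2 × (10530.08/10505.73) = 7.2 × 1.002318 = 7.2167
steel: 19.4 × (1097.49/804.93) = 19.4 × 1.363460 = 26.4511
aluminium: 28.7 × (2317.71/2237.85) = 28.7 × 1.035686 = 29.7242
Index = Σ wᵢ·(p₁ᵢ/p₀ᵢ) = 18.0944 + 6.8727 + 14.4561 + 7.2167 + 26.4511 + 29.7242 = 102.8152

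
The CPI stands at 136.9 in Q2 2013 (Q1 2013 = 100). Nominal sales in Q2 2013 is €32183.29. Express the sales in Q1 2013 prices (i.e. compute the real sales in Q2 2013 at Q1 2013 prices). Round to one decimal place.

Real = Nominal ÷ (Index/100) = 32183.29 ÷ (136.9/100)
     = 32183.29 ÷ 1.369 = 23508.6121

23508.6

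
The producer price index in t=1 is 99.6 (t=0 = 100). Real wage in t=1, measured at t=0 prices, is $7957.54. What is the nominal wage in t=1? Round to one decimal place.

7925.7

Nominal = Real × (Index/100) = 7957.54 × (99.6/100)
        = 7957.54 × 0.996 = 7925.7098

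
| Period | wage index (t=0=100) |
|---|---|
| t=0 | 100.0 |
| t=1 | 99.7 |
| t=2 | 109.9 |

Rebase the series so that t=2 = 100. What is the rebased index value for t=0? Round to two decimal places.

90.99

Rebased(t=0) = 100.0 / 109.9 × 100 = 90.9918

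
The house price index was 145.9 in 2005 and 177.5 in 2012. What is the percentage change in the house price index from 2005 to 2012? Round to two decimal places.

Change = (177.5 − 145.9) / 145.9 × 100
       = 31.6 / 145.9 × 100 = 21.6587%

21.66%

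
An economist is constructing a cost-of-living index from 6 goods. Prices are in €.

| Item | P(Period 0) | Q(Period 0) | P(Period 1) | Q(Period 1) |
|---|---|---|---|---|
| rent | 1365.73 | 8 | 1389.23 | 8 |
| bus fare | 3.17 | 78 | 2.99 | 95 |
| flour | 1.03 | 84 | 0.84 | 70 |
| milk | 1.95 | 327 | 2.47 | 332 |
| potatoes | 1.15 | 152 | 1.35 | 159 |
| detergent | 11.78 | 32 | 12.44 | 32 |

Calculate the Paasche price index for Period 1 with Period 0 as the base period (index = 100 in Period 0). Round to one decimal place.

Paasche price index uses current-period quantities as weights.
ΣP(Period 1)·Q(Period 1) = 1389.23×8 + 2.99×95 + 0.84×70 + 2.47×332 + 1.35×159 + 12.44×32 = 11113.84 + 284.05 + 58.8 + 820.04 + 214.65 + 398.08 = 12889.46
ΣP(Period 0)·Q(Period 1) = 1365.73×8 + 3.17×95 + 1.03×70 + 1.95×332 + 1.15×159 + 11.78×32 = 10925.84 + 301.15 + 72.1 + 647.4 + 182.85 + 376.96 = 12506.3
Index = 12889.46 / 12506.3 × 100 = 103.0637

103.1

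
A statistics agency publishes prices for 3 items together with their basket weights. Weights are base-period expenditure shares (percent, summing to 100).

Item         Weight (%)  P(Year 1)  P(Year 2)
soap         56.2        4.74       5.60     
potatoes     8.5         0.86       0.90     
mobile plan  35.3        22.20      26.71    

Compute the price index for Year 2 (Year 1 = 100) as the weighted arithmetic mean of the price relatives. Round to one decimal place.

117.8

soap: 56.2 × (5.60/4.74) = 56.2 × 1.181435 = 66.3966
potatoes: 8.5 × (0.90/0.86) = 8.5 × 1.046512 = 8.8953
mobile plan: 35.3 × (26.71/22.20) = 35.3 × 1.203153 = 42.4713
Index = Σ wᵢ·(p₁ᵢ/p₀ᵢ) = 66.3966 + 8.8953 + 42.4713 = 117.7633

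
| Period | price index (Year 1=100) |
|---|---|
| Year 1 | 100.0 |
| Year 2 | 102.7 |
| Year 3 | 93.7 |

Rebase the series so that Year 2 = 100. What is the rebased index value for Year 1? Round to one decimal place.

Rebased(Year 1) = 100.0 / 102.7 × 100 = 97.3710

97.4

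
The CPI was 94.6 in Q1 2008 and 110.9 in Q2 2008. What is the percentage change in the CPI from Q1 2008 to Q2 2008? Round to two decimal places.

17.23%

Change = (110.9 − 94.6) / 94.6 × 100
       = 16.3 / 94.6 × 100 = 17.2304%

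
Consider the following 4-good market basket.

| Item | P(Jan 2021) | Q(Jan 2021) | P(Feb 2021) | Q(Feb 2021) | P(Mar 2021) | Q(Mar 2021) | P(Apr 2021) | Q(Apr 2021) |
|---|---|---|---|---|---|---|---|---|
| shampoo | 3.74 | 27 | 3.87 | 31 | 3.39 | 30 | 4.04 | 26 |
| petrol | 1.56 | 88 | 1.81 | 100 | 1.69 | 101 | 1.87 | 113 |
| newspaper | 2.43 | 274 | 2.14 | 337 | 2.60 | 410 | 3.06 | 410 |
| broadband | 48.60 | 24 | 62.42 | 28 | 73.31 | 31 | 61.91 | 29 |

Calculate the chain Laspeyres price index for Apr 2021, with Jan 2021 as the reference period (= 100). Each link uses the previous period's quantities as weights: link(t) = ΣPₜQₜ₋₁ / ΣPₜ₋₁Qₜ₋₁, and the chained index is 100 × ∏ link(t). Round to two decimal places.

Link Jan 2021→Feb 2021:
ΣP(Feb 2021)Q(Jan 2021) = 3.87×27 + 1.81×88 + 2.14×274 + 62.42×24 = 104.49 + 159.28 + 586.36 + 1498.08 = 2348.21
ΣP(Jan 2021)Q(Jan 2021) = 3.74×27 + 1.56×88 + 2.43×274 + 48.60×24 = 100.98 + 137.28 + 665.82 + 1166.4 = 2070.48
link = 2348.21/2070.48 = 1.134138
Link Feb 2021→Mar 2021:
ΣP(Mar 2021)Q(Feb 2021) = 3.39×31 + 1.69×100 + 2.60×337 + 73.31×28 = 105.09 + 169 + 876.2 + 2052.68 = 3202.97
ΣP(Feb 2021)Q(Feb 2021) = 3.87×31 + 1.81×100 + 2.14×337 + 62.42×28 = 119.97 + 181 + 721.18 + 1747.76 = 2769.91
link = 3202.97/2769.91 = 1.156344
Link Mar 2021→Apr 2021:
ΣP(Apr 2021)Q(Mar 2021) = 4.04×30 + 1.87×101 + 3.06×410 + 61.91×31 = 121.2 + 188.87 + 1254.6 + 1919.21 = 3483.88
ΣP(Mar 2021)Q(Mar 2021) = 3.39×30 + 1.69×101 + 2.60×410 + 73.31×31 = 101.7 + 170.69 + 1066 + 2272.61 = 3611
link = 3483.88/3611 = 0.964796
Chained index = 100 × 1.134138 × 1.156344 × 0.964796 = 126.5286

126.53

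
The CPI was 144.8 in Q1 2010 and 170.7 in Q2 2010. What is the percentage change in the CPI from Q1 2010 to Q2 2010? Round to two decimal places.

Change = (170.7 − 144.8) / 144.8 × 100
       = 25.9 / 144.8 × 100 = 17.8867%

17.89%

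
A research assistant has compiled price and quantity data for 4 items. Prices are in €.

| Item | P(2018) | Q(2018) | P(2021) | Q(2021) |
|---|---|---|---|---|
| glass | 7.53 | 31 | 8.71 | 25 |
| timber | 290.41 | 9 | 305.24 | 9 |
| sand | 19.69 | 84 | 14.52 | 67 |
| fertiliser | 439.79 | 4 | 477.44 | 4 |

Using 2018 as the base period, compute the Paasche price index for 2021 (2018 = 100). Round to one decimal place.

99.4

Paasche price index uses current-period quantities as weights.
ΣP(2021)·Q(2021) = 8.71×25 + 305.24×9 + 14.52×67 + 477.44×4 = 217.75 + 2747.16 + 972.84 + 1909.76 = 5847.51
ΣP(2018)·Q(2021) = 7.53×25 + 290.41×9 + 19.69×67 + 439.79×4 = 188.25 + 2613.69 + 1319.23 + 1759.16 = 5880.33
Index = 5847.51 / 5880.33 × 100 = 99.4419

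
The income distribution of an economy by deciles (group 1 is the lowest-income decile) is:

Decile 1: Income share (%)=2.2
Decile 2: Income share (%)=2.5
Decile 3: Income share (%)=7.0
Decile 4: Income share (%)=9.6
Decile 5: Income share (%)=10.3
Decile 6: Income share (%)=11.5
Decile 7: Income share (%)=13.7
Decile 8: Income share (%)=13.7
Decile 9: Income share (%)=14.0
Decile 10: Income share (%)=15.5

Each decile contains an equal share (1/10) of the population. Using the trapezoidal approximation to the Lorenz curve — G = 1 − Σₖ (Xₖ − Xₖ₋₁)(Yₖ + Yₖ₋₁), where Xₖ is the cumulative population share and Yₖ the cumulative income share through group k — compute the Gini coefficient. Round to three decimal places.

0.247

Cumulative income shares Yₖ: 0.0220, 0.0470, 0.1170, 0.2130, 0.3160, 0.4310, 0.5680, 0.7050, 0.8450, 1.0000
Σ (Xₖ−Xₖ₋₁)(Yₖ+Yₖ₋₁) = (1/10)(0.0220+0.0000) + (1/10)(0.0470+0.0220) + (1/10)(0.1170+0.0470) + (1/10)(0.2130+0.1170) + (1/10)(0.3160+0.2130) + (1/10)(0.4310+0.3160) + (1/10)(0.5680+0.4310) + (1/10)(0.7050+0.5680) + (1/10)(0.8450+0.7050) + (1/10)(1.0000+0.8450)
  = 0.0022 + 0.0069 + 0.0164 + 0.0330 + 0.0529 + 0.0747 + 0.0999 + 0.1273 + 0.1550 + 0.1845 = 0.7528
G = 1 − 0.7528 = 0.2472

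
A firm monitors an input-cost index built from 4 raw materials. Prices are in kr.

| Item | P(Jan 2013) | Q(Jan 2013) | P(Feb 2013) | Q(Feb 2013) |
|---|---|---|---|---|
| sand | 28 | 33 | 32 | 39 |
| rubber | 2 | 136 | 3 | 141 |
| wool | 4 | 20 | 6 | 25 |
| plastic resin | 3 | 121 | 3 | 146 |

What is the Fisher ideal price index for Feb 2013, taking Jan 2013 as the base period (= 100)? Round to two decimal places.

118.47

Laspeyres component (base-period weights):
ΣP(Feb 2013)Q(Jan 2013) = 32×33 + 3×136 + 6×20 + 3×121 = 1056 + 408 + 120 + 363 = 1947
ΣP(Jan 2013)Q(Jan 2013) = 28×33 + 2×136 + 4×20 + 3×121 = 924 + 272 + 80 + 363 = 1639
L = 1947 / 1639 × 100 = 118.7919
Paasche component (current-period weights):
ΣP(Feb 2013)Q(Feb 2013) = 32×39 + 3×141 + 6×25 + 3×146 = 1248 + 423 + 150 + 438 = 2259
ΣP(Jan 2013)Q(Feb 2013) = 28×39 + 2×141 + 4×25 + 3×146 = 1092 + 282 + 100 + 438 = 1912
P = 2259 / 1912 × 100 = 118.1485
Fisher = √(L × P) = √(118.7919 × 118.1485) = 118.4698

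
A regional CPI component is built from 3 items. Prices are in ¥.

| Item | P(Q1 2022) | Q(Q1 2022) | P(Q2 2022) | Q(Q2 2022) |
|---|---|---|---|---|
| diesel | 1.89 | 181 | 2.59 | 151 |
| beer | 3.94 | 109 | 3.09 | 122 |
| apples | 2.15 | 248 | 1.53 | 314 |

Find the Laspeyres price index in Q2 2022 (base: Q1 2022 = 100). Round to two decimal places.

90.83

Laspeyres price index uses base-period quantities as weights.
ΣP(Q2 2022)·Q(Q1 2022) = 2.59×181 + 3.09×109 + 1.53×248 = 468.79 + 336.81 + 379.44 = 1185.04
ΣP(Q1 2022)·Q(Q1 2022) = 1.89×181 + 3.94×109 + 2.15×248 = 342.09 + 429.46 + 533.2 = 1304.75
Index = 1185.04 / 1304.75 × 100 = 90.8251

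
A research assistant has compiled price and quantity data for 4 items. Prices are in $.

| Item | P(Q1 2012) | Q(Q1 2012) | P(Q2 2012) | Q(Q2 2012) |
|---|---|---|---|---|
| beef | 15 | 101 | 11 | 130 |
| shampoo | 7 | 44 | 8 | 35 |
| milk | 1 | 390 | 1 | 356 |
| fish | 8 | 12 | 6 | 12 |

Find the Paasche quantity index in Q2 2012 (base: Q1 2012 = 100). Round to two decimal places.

111.06

Paasche quantity index uses current-period prices as weights.
ΣP(Q2 2012)·Q(Q2 2012) = 11×130 + 8×35 + 1×356 + 6×12 = 1430 + 280 + 356 + 72 = 2138
ΣP(Q2 2012)·Q(Q1 2012) = 11×101 + 8×44 + 1×390 + 6×12 = 1111 + 352 + 390 + 72 = 1925
Index = 2138 / 1925 × 100 = 111.0649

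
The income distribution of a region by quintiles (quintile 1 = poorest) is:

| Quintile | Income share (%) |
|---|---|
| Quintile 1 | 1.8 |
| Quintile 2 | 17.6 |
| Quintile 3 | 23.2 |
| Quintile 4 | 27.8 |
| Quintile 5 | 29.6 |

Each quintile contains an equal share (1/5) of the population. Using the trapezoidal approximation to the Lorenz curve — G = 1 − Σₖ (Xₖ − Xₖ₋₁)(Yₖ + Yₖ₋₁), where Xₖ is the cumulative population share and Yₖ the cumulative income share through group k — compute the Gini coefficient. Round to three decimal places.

Cumulative income shares Yₖ: 0.0180, 0.1940, 0.4260, 0.7040, 1.0000
Σ (Xₖ−Xₖ₋₁)(Yₖ+Yₖ₋₁) = (1/5)(0.0180+0.0000) + (1/5)(0.1940+0.0180) + (1/5)(0.4260+0.1940) + (1/5)(0.7040+0.4260) + (1/5)(1.0000+0.7040)
  = 0.0036 + 0.0424 + 0.1240 + 0.2260 + 0.3408 = 0.7368
G = 1 − 0.7368 = 0.2632

0.263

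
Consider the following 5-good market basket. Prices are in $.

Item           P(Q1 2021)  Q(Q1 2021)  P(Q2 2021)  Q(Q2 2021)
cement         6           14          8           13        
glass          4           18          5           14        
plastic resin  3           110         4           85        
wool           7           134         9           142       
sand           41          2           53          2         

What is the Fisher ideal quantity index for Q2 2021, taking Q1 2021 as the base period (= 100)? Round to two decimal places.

Laspeyres component (base-period weights):
ΣP(Q1 2021)Q(Q2 2021) = 6×13 + 4×14 + 3×85 + 7×142 + 41×2 = 78 + 56 + 255 + 994 + 82 = 1465
ΣP(Q1 2021)Q(Q1 2021) = 6×14 + 4×18 + 3×110 + 7×134 + 41×2 = 84 + 72 + 330 + 938 + 82 = 1506
L = 1465 / 1506 × 100 = 97.2776
Paasche component (current-period weights):
ΣP(Q2 2021)Q(Q2 2021) = 8×13 + 5×14 + 4×85 + 9×142 + 53×2 = 104 + 70 + 340 + 1278 + 106 = 1898
ΣP(Q2 2021)Q(Q1 2021) = 8×14 + 5×18 + 4×110 + 9×134 + 53×2 = 112 + 90 + 440 + 1206 + 106 = 1954
P = 1898 / 1954 × 100 = 97.1341
Fisher = √(L × P) = √(97.2776 × 97.1341) = 97.2058

97.21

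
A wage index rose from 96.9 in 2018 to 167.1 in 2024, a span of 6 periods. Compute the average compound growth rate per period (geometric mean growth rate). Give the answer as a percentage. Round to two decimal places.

9.51%

Growth factor = (167.1/96.9)^(1/6) = (1.724458)^(1/6) = 1.095071
Growth rate = 1.095071 − 1 = 0.095071 = 9.5071%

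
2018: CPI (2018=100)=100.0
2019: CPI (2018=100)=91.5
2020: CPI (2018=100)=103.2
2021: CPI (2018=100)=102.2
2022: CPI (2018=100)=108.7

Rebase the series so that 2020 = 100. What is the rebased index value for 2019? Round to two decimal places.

88.66

Rebased(2019) = 91.5 / 103.2 × 100 = 88.6628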